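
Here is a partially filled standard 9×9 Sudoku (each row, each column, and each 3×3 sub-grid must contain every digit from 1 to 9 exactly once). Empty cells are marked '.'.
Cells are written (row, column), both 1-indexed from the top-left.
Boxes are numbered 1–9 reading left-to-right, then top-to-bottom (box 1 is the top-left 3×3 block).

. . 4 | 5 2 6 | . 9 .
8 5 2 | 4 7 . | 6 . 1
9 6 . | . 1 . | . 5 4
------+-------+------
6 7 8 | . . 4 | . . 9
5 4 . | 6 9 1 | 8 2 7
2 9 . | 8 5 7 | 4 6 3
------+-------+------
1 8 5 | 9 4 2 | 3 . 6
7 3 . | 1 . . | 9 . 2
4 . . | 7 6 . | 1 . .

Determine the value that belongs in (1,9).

Row 1 already contains {2, 4, 5, 6, 9}.
Column 9 already contains {1, 2, 3, 4, 6, 7, 9}.
Its 3×3 block (box 3) already contains {1, 4, 5, 6, 9}.
The only value from 1–9 not eliminated is 8, so (1,9) = 8.

8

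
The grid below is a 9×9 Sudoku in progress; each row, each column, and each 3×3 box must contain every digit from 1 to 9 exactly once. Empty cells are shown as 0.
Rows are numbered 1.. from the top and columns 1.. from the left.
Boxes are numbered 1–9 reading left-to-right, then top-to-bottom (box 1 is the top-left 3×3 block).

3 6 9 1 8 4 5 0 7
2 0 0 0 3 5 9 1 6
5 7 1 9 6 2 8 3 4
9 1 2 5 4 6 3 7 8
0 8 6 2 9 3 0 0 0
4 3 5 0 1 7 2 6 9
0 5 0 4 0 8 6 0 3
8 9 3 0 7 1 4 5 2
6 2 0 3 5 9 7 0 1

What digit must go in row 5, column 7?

1

Row 5 already contains {2, 3, 6, 8, 9}.
Column 7 already contains {2, 3, 4, 5, 6, 7, 8, 9}.
Its 3×3 block (box 6) already contains {2, 3, 6, 7, 8, 9}.
The only value from 1–9 not eliminated is 1, so row 5, column 7 = 1.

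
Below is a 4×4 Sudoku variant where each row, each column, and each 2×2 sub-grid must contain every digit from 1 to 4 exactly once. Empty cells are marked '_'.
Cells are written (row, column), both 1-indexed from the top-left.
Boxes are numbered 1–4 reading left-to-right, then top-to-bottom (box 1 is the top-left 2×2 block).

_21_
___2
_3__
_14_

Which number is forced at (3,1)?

Cell (3,1) itself could take any of {2, 4} by direct elimination.
Consider where 4 can go in box 3.
(4,1) is out (row 4 already has a 4).
So the only cell in box 3 that can hold 4 is (3,1).
Therefore (3,1) = 4.

4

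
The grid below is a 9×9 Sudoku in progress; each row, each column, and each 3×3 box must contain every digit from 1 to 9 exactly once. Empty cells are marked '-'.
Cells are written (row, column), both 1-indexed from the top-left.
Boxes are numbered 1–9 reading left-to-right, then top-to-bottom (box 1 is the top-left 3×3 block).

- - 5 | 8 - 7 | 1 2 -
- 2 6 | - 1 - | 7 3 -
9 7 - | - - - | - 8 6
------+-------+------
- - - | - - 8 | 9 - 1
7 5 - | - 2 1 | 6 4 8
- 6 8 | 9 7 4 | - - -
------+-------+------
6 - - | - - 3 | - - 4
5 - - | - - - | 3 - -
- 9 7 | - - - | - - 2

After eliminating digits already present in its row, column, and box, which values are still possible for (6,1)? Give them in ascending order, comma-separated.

1,2,3

Row 6 already contains {4, 6, 7, 8, 9}.
Column 1 already contains {5, 6, 7, 9}.
Its 3×3 block (box 4) already contains {5, 6, 7, 8}.
Removing those from 1–9 leaves {1, 2, 3} as the candidates for (6,1).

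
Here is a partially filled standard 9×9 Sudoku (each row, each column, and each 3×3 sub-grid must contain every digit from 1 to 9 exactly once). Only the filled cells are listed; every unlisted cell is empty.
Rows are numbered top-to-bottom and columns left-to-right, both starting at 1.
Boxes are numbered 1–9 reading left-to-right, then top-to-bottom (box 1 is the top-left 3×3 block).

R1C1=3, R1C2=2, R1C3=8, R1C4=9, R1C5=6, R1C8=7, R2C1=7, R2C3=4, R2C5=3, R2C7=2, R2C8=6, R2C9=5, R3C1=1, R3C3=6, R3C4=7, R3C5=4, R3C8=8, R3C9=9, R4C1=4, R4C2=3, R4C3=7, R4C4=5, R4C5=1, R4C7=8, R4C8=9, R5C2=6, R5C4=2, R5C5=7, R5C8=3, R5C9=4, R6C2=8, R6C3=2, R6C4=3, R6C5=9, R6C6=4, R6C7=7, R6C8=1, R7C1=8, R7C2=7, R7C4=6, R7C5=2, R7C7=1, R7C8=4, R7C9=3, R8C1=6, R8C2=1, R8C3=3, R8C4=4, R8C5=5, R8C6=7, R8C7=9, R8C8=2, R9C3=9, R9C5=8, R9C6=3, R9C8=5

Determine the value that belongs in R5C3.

1

Cell R5C3 itself could take any of {1, 5} by direct elimination.
Consider where 1 can go in row 5.
R5C1 is out (column 1 already has a 1).
R5C6 is out (box 5 already has a 1).
R5C7 is out (column 7 already has a 1).
So the only cell in row 5 that can hold 1 is R5C3.
Therefore R5C3 = 1.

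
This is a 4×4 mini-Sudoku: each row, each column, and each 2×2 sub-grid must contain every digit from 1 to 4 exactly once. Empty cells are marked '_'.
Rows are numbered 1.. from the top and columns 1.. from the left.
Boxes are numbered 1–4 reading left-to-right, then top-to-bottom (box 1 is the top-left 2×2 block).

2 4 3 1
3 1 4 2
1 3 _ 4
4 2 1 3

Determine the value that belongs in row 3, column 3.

2

Row 3 already contains {1, 3, 4}.
Column 3 already contains {1, 3, 4}.
Its 2×2 block (box 4) already contains {1, 3, 4}.
The only value from 1–4 not eliminated is 2, so row 3, column 3 = 2.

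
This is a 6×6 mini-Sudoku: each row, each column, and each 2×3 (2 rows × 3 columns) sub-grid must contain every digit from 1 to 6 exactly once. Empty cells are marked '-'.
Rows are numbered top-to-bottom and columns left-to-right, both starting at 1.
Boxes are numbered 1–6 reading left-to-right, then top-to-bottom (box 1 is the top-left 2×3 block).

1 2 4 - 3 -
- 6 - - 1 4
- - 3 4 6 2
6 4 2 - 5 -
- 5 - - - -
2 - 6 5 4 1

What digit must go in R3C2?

Row 3 already contains {2, 3, 4, 6}.
Column 2 already contains {2, 4, 5, 6}.
Its 2×3 block (box 3) already contains {2, 3, 4, 6}.
The only value from 1–6 not eliminated is 1, so R3C2 = 1.

1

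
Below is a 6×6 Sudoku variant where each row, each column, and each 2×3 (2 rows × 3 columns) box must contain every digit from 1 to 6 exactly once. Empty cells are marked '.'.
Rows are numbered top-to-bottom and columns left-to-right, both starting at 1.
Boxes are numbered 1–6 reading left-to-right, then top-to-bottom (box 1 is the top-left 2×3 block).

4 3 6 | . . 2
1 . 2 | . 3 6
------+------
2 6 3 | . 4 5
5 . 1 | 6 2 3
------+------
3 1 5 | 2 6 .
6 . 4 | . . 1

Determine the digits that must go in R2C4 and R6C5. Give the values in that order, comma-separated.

4,5

For R2C4:
  Consider where 4 can go in column 4.
  R1C4 is out (row 1 already has a 4).
  R3C4 is out (row 3 already has a 4).
  R6C4 is out (row 6 already has a 4).
  So the only cell in column 4 that can hold 4 is R2C4.
  So R2C4 = 4.
For R6C5:
  Row 6 already contains {1, 4, 6}.
  Column 5 already contains {2, 3, 4, 6}.
  Its 2×3 block (box 6) already contains {1, 2, 6}.
  The only value from 1–6 not eliminated is 5, so R6C5 = 5.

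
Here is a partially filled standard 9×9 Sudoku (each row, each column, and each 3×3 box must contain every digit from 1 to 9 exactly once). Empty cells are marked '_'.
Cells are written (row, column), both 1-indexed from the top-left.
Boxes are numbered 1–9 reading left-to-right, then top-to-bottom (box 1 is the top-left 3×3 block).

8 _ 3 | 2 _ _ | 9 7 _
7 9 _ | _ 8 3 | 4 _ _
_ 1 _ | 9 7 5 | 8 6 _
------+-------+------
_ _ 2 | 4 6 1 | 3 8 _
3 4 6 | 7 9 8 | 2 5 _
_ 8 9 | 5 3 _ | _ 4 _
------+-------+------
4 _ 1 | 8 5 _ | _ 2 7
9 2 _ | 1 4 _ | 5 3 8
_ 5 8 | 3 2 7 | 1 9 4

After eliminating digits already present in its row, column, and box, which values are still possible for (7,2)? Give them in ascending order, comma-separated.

3,6

Row 7 already contains {1, 2, 4, 5, 7, 8}.
Column 2 already contains {1, 2, 4, 5, 8, 9}.
Its 3×3 block (box 7) already contains {1, 2, 4, 5, 8, 9}.
Removing those from 1–9 leaves {3, 6} as the candidates for (7,2).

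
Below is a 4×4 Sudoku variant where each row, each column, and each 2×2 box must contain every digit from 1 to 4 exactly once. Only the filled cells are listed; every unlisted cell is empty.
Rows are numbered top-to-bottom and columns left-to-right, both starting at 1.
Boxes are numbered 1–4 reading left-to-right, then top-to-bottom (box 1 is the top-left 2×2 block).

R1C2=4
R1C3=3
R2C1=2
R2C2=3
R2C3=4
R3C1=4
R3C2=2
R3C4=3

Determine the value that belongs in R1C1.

Row 1 already contains {3, 4}.
Column 1 already contains {2, 4}.
Its 2×2 block (box 1) already contains {2, 3, 4}.
The only value from 1–4 not eliminated is 1, so R1C1 = 1.

1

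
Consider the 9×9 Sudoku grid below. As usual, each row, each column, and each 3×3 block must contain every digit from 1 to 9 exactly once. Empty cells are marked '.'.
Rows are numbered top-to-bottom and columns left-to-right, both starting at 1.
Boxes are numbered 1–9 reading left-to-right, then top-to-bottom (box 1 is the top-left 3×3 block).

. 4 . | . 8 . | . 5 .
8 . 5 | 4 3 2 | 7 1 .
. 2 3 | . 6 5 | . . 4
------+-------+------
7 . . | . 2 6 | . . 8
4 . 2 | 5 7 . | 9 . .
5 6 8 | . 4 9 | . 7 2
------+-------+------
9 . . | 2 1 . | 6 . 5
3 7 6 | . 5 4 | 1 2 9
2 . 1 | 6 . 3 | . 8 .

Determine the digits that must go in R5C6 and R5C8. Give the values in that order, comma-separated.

8,6

For R5C6:
  Consider where 8 can go in row 5.
  R5C2 is out (box 4 already has a 8).
  R5C8 is out (column 8 already has a 8).
  R5C9 is out (column 9 already has a 8).
  So the only cell in row 5 that can hold 8 is R5C6.
  So R5C6 = 8.
For R5C8:
  Consider where 6 can go in column 8.
  R3C8 is out (row 3 already has a 6).
  R4C8 is out (row 4 already has a 6).
  R7C8 is out (row 7 already has a 6).
  So the only cell in column 8 that can hold 6 is R5C8.
  So R5C8 = 6.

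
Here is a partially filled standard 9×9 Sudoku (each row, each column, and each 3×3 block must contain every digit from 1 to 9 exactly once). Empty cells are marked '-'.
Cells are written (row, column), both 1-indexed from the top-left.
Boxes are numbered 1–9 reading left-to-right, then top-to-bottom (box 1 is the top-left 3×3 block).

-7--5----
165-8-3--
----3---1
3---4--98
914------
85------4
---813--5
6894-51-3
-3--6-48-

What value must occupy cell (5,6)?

8

Cell (5,6) itself could take any of {2, 6, 7, 8} by direct elimination.
Consider where 8 can go in box 5.
(4,4) is out (row 4 already has a 8). (4,6) is out (row 4 already has a 8). (5,4) is out (column 4 already has a 8). (5,5) is out (column 5 already has a 8). The remaining empty cells in box 5 are similarly blocked.
So the only cell in box 5 that can hold 8 is (5,6).
Therefore (5,6) = 8.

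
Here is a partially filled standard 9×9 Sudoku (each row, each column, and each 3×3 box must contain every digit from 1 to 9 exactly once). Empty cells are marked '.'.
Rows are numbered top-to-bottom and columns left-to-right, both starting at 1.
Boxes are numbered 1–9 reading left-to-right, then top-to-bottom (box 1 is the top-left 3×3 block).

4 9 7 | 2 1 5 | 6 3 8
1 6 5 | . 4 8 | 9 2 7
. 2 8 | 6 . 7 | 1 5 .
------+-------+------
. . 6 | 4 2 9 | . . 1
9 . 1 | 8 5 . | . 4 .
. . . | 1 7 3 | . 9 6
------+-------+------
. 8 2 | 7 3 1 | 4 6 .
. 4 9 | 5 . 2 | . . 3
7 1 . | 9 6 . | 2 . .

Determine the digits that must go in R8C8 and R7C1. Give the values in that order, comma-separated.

For R8C8:
  Consider where 1 can go in column 8.
  R4C8 is out (row 4 already has a 1).
  R9C8 is out (row 9 already has a 1).
  So the only cell in column 8 that can hold 1 is R8C8.
  So R8C8 = 1.
For R7C1:
  Row 7 already contains {1, 2, 3, 4, 6, 7, 8}.
  Column 1 already contains {1, 4, 7, 9}.
  Its 3×3 block (box 7) already contains {1, 2, 4, 7, 8, 9}.
  The only value from 1–9 not eliminated is 5, so R7C1 = 5.

1,5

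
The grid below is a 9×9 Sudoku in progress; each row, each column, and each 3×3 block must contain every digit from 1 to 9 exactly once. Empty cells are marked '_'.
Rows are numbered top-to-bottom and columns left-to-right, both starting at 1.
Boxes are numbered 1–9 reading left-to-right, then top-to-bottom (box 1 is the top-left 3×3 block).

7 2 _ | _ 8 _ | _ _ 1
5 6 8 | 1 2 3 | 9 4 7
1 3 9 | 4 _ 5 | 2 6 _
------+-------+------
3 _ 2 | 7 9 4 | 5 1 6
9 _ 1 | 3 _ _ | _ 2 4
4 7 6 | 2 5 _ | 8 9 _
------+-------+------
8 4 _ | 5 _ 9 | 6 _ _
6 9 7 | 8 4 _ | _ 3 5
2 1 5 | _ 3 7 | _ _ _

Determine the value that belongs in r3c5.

7

Row 3 already contains {1, 2, 3, 4, 5, 6, 9}.
Column 5 already contains {2, 3, 4, 5, 8, 9}.
Its 3×3 block (box 2) already contains {1, 2, 3, 4, 5, 8}.
The only value from 1–9 not eliminated is 7, so r3c5 = 7.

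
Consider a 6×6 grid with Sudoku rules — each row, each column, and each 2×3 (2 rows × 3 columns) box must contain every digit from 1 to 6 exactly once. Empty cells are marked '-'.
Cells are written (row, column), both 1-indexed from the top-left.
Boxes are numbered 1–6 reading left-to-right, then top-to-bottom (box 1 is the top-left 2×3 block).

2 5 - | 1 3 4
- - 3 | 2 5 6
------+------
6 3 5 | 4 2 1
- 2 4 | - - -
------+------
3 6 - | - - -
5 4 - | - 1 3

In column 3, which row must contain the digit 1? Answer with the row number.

Consider where 1 can go in column 3.
(1,3) is out (row 1 already has a 1).
(6,3) is out (row 6 already has a 1).
So the only cell in column 3 that can hold 1 is (5,3).
That is row 5.

5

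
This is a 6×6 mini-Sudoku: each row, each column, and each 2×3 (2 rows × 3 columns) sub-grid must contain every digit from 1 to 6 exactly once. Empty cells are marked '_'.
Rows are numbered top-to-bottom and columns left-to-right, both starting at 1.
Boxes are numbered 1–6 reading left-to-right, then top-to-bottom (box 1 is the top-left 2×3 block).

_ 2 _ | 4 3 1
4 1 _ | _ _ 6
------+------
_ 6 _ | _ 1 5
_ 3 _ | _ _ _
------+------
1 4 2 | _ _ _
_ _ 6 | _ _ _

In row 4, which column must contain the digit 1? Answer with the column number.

3

Consider where 1 can go in row 4.
r4c1 is out (column 1 already has a 1).
r4c4 is out (box 4 already has a 1).
r4c5 is out (column 5 already has a 1).
r4c6 is out (column 6 already has a 1).
So the only cell in row 4 that can hold 1 is r4c3.
That is column 3.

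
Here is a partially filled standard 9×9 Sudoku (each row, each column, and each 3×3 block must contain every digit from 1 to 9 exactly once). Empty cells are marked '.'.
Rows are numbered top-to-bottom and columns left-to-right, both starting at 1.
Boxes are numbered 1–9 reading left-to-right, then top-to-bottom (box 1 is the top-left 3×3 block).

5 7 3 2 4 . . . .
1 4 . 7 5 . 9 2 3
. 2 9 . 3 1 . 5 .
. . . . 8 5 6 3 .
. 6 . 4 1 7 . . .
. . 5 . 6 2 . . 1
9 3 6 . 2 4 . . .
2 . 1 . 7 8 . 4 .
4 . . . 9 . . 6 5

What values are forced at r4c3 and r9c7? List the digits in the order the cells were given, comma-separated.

4,2

For r4c3:
  Consider where 4 can go in box 4.
  r4c1 is out (column 1 already has a 4). r4c2 is out (column 2 already has a 4). r5c1 is out (row 5 already has a 4). r5c3 is out (row 5 already has a 4). The remaining empty cells in box 4 are similarly blocked.
  So the only cell in box 4 that can hold 4 is r4c3.
  So r4c3 = 4.
For r9c7:
  Consider where 2 can go in row 9.
  r9c2 is out (column 2 already has a 2).
  r9c3 is out (box 7 already has a 2).
  r9c4 is out (column 4 already has a 2).
  r9c6 is out (column 6 already has a 2).
  So the only cell in row 9 that can hold 2 is r9c7.
  So r9c7 = 2.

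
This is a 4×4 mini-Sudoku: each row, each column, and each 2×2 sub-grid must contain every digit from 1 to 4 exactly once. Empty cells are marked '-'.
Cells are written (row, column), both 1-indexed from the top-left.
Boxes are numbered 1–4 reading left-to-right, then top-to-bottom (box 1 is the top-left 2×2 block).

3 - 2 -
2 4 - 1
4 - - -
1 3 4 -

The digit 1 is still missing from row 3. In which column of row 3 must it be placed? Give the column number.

3

Consider where 1 can go in row 3.
(3,2) is out (box 3 already has a 1).
(3,4) is out (column 4 already has a 1).
So the only cell in row 3 that can hold 1 is (3,3).
That is column 3.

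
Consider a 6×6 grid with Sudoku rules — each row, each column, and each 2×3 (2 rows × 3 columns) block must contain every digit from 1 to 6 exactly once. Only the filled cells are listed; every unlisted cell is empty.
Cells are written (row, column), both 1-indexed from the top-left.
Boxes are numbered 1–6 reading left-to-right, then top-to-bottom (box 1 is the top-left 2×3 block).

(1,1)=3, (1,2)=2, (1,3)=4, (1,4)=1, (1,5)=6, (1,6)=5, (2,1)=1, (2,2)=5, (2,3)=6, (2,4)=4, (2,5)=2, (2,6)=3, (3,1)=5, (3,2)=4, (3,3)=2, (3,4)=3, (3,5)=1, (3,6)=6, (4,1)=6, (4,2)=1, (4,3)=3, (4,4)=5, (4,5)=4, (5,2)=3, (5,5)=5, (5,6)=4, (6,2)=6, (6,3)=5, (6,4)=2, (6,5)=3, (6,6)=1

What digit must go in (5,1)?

2

Row 5 already contains {3, 4, 5}.
Column 1 already contains {1, 3, 5, 6}.
Its 2×3 block (box 5) already contains {3, 5, 6}.
The only value from 1–6 not eliminated is 2, so (5,1) = 2.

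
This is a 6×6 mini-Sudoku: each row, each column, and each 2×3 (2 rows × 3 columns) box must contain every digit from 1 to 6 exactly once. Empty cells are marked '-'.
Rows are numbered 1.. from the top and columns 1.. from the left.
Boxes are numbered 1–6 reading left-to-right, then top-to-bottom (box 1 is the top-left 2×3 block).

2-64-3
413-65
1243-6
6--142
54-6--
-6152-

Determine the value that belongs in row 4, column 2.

3

Cell row 4, column 2 itself could take any of {3, 5} by direct elimination.
Consider where 3 can go in row 4.
row 4, column 3 is out (column 3 already has a 3).
So the only cell in row 4 that can hold 3 is row 4, column 2.
Therefore row 4, column 2 = 3.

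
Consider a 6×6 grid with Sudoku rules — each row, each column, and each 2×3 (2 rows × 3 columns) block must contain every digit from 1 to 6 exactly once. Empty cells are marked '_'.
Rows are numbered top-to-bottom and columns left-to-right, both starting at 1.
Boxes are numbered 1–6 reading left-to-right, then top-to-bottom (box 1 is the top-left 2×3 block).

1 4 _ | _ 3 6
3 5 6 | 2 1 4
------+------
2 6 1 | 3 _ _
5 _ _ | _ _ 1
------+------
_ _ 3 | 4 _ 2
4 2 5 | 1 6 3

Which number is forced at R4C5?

Cell R4C5 itself could take any of {2, 4} by direct elimination.
Consider where 2 can go in box 4.
R3C5 is out (row 3 already has a 2).
R3C6 is out (row 3 already has a 2).
R4C4 is out (column 4 already has a 2).
So the only cell in box 4 that can hold 2 is R4C5.
Therefore R4C5 = 2.

2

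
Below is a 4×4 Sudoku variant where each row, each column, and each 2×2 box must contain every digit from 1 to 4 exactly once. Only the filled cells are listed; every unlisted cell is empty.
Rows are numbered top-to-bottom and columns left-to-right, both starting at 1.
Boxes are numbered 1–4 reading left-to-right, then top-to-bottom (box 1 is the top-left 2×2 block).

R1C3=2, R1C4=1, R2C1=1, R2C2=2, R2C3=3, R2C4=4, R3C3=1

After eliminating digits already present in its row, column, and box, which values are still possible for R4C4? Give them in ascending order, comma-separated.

2,3

Row 4 already contains {}.
Column 4 already contains {1, 4}.
Its 2×2 block (box 4) already contains {1}.
Removing those from 1–4 leaves {2, 3} as the candidates for R4C4.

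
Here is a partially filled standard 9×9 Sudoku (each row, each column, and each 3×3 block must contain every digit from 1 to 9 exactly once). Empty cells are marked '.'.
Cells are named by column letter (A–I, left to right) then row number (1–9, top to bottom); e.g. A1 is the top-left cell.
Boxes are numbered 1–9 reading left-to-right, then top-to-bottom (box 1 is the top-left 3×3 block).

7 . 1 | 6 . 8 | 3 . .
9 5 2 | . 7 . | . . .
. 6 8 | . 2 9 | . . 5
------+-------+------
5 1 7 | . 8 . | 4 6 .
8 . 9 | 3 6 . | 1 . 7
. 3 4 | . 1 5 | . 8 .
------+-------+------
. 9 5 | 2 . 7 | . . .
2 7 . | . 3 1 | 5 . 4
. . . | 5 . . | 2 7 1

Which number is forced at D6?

Cell D6 itself could take any of {7, 9} by direct elimination.
Consider where 7 can go in row 6.
A6 is out (column A already has a 7).
G6 is out (box 6 already has a 7).
I6 is out (column I already has a 7).
So the only cell in row 6 that can hold 7 is D6.
Therefore D6 = 7.

7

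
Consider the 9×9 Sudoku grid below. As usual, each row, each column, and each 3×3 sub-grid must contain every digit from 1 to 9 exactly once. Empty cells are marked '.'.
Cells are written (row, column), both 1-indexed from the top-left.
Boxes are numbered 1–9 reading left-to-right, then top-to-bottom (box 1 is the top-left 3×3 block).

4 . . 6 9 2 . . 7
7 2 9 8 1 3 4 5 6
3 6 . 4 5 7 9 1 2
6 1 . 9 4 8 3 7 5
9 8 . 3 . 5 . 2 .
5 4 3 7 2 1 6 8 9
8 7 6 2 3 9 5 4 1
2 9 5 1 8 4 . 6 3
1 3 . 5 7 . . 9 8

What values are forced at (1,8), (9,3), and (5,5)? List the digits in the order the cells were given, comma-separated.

For (1,8):
  Row 1 already contains {2, 4, 6, 7, 9}.
  Column 8 already contains {1, 2, 4, 5, 6, 7, 8, 9}.
  Its 3×3 block (box 3) already contains {1, 2, 4, 5, 6, 7, 9}.
  The only value from 1–9 not eliminated is 3, so (1,8) = 3.
For (9,3):
  Row 9 already contains {1, 3, 5, 7, 8, 9}.
  Column 3 already contains {3, 5, 6, 9}.
  Its 3×3 block (box 7) already contains {1, 2, 3, 5, 6, 7, 8, 9}.
  The only value from 1–9 not eliminated is 4, so (9,3) = 4.
For (5,5):
  Row 5 already contains {2, 3, 5, 8, 9}.
  Column 5 already contains {1, 2, 3, 4, 5, 7, 8, 9}.
  Its 3×3 block (box 5) already contains {1, 2, 3, 4, 5, 7, 8, 9}.
  The only value from 1–9 not eliminated is 6, so (5,5) = 6.

3,4,6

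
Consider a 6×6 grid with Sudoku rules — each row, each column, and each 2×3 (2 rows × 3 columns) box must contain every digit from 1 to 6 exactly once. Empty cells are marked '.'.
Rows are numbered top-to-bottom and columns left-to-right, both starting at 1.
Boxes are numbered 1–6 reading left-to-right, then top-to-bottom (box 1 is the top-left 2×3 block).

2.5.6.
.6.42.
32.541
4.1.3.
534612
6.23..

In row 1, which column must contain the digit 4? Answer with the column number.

2

Consider where 4 can go in row 1.
R1C4 is out (column 4 already has a 4).
R1C6 is out (box 2 already has a 4).
So the only cell in row 1 that can hold 4 is R1C2.
That is column 2.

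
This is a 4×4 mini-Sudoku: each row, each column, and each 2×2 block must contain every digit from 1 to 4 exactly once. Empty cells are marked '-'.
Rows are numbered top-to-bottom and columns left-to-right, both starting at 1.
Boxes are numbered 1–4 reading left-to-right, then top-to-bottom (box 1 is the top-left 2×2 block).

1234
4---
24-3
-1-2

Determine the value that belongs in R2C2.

3

Row 2 already contains {4}.
Column 2 already contains {1, 2, 4}.
Its 2×2 block (box 1) already contains {1, 2, 4}.
The only value from 1–4 not eliminated is 3, so R2C2 = 3.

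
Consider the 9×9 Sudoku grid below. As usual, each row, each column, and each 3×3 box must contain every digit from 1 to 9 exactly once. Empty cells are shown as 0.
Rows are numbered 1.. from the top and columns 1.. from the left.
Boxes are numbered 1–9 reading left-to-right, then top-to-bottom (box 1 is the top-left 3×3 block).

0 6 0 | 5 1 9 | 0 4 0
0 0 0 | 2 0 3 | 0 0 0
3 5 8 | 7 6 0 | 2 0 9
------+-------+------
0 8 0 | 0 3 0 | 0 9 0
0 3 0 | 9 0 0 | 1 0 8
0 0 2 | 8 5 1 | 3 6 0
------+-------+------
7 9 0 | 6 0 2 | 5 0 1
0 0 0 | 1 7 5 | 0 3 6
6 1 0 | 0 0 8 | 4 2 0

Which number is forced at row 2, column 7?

Cell row 2, column 7 itself could take any of {6, 7, 8} by direct elimination.
Consider where 6 can go in column 7.
row 1, column 7 is out (row 1 already has a 6).
row 4, column 7 is out (box 6 already has a 6).
row 8, column 7 is out (row 8 already has a 6).
So the only cell in column 7 that can hold 6 is row 2, column 7.
Therefore row 2, column 7 = 6.

6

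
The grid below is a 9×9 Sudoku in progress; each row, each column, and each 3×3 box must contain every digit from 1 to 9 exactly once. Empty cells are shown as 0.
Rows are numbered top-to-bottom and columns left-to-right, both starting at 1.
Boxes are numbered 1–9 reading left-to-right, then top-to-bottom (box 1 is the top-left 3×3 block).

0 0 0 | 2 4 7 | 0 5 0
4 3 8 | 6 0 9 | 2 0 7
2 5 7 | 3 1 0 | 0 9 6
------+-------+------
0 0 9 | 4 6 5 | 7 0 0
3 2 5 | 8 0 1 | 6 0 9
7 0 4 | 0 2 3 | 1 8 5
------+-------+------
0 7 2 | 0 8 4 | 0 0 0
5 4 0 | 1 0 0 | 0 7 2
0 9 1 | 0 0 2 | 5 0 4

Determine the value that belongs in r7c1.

6

Row 7 already contains {2, 4, 7, 8}.
Column 1 already contains {2, 3, 4, 5, 7}.
Its 3×3 block (box 7) already contains {1, 2, 4, 5, 7, 9}.
The only value from 1–9 not eliminated is 6, so r7c1 = 6.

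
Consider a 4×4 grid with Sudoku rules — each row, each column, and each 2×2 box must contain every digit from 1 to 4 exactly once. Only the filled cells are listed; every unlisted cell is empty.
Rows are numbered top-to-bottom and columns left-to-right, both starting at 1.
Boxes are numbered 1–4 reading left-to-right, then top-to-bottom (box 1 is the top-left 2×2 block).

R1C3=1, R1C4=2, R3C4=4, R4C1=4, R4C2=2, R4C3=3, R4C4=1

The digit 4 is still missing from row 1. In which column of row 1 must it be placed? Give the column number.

Consider where 4 can go in row 1.
R1C1 is out (column 1 already has a 4).
So the only cell in row 1 that can hold 4 is R1C2.
That is column 2.

2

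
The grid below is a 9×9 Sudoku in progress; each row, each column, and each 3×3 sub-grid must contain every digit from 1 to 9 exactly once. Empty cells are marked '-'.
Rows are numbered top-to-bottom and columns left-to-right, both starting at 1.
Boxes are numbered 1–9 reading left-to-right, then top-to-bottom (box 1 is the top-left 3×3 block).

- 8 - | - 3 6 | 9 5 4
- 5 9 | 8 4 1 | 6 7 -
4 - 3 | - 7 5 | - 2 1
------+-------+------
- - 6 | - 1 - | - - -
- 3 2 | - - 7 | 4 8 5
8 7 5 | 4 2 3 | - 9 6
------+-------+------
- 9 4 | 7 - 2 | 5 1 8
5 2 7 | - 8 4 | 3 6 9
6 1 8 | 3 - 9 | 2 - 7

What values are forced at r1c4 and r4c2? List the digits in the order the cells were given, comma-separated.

For r1c4:
  Row 1 already contains {3, 4, 5, 6, 8, 9}.
  Column 4 already contains {3, 4, 7, 8}.
  Its 3×3 block (box 2) already contains {1, 3, 4, 5, 6, 7, 8}.
  The only value from 1–9 not eliminated is 2, so r1c4 = 2.
For r4c2:
  Row 4 already contains {1, 6}.
  Column 2 already contains {1, 2, 3, 5, 7, 8, 9}.
  Its 3×3 block (box 4) already contains {2, 3, 5, 6, 7, 8}.
  The only value from 1–9 not eliminated is 4, so r4c2 = 4.

2,4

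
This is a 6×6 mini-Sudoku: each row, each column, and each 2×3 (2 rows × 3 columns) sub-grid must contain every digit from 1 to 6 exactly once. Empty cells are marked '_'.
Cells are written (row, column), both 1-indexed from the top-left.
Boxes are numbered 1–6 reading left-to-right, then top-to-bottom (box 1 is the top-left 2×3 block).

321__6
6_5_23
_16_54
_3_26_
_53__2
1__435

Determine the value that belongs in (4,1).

5

Cell (4,1) itself could take any of {4, 5} by direct elimination.
Consider where 5 can go in column 1.
(3,1) is out (row 3 already has a 5).
(5,1) is out (row 5 already has a 5).
So the only cell in column 1 that can hold 5 is (4,1).
Therefore (4,1) = 5.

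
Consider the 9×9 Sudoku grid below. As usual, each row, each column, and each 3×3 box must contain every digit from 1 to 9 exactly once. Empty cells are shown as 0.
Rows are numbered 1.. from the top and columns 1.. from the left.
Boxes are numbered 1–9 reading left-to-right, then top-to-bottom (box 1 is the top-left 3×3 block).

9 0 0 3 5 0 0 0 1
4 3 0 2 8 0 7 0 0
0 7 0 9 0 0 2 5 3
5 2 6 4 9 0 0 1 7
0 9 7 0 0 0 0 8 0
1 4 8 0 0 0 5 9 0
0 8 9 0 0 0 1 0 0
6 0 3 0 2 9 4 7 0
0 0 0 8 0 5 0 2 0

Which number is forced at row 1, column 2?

6

Row 1 already contains {1, 3, 5, 9}.
Column 2 already contains {2, 3, 4, 7, 8, 9}.
Its 3×3 block (box 1) already contains {3, 4, 7, 9}.
The only value from 1–9 not eliminated is 6, so row 1, column 2 = 6.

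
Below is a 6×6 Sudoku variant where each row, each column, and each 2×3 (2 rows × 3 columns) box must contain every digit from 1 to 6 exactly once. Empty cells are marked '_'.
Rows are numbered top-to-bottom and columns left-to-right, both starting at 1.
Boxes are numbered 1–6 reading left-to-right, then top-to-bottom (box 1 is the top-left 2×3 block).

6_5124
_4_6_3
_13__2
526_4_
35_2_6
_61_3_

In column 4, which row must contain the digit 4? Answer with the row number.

6

Consider where 4 can go in column 4.
R3C4 is out (box 4 already has a 4).
R4C4 is out (row 4 already has a 4).
So the only cell in column 4 that can hold 4 is R6C4.
That is row 6.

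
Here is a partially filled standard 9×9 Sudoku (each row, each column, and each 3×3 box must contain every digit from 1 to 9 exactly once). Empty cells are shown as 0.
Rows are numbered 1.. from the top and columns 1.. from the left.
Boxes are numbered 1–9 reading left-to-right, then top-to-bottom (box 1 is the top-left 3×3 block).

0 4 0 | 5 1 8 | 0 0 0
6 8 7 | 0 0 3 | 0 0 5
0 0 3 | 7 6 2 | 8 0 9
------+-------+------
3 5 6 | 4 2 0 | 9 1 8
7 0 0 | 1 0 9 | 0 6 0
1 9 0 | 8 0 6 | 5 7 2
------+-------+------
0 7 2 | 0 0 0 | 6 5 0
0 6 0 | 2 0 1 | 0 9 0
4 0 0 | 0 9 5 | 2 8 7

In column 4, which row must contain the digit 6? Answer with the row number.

9

Consider where 6 can go in column 4.
row 2, column 4 is out (row 2 already has a 6).
row 7, column 4 is out (row 7 already has a 6).
So the only cell in column 4 that can hold 6 is row 9, column 4.
That is row 9.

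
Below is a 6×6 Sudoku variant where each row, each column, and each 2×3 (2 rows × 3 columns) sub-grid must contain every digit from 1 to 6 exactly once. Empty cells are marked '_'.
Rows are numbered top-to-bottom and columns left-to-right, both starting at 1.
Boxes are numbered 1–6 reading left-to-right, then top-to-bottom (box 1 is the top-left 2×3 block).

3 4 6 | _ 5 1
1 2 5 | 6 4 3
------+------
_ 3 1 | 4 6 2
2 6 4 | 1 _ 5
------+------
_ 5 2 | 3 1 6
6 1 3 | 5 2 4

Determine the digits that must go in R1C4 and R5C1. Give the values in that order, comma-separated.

2,4

For R1C4:
  Row 1 already contains {1, 3, 4, 5, 6}.
  Column 4 already contains {1, 3, 4, 5, 6}.
  Its 2×3 block (box 2) already contains {1, 3, 4, 5, 6}.
  The only value from 1–6 not eliminated is 2, so R1C4 = 2.
For R5C1:
  Row 5 already contains {1, 2, 3, 5, 6}.
  Column 1 already contains {1, 2, 3, 6}.
  Its 2×3 block (box 5) already contains {1, 2, 3, 5, 6}.
  The only value from 1–6 not eliminated is 4, so R5C1 = 4.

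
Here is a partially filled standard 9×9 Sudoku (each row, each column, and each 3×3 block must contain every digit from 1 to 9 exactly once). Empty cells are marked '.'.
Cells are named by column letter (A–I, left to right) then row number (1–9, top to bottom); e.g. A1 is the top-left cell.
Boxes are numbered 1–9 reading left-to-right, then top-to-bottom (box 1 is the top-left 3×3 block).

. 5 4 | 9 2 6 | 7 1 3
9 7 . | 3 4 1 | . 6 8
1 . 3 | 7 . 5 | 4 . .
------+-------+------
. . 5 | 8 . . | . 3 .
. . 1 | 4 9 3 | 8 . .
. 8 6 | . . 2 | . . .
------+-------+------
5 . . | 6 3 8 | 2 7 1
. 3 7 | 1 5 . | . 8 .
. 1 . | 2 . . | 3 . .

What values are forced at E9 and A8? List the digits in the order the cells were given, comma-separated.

For E9:
  Row 9 already contains {1, 2, 3}.
  Column E already contains {2, 3, 4, 5, 9}.
  Its 3×3 block (box 8) already contains {1, 2, 3, 5, 6, 8}.
  The only value from 1–9 not eliminated is 7, so E9 = 7.
For A8:
  Consider where 2 can go in box 7.
  B7 is out (row 7 already has a 2).
  C7 is out (row 7 already has a 2).
  A9 is out (row 9 already has a 2).
  C9 is out (row 9 already has a 2).
  So the only cell in box 7 that can hold 2 is A8.
  So A8 = 2.

7,2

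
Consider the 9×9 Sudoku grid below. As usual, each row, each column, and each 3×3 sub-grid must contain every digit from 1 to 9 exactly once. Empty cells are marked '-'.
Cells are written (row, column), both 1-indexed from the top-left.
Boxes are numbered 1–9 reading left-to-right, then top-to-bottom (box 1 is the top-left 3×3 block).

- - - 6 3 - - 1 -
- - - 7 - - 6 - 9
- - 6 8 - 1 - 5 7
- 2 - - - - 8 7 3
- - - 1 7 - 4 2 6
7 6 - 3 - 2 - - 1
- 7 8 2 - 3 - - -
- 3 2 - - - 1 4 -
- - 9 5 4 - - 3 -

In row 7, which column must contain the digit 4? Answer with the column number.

1

Consider where 4 can go in row 7.
(7,5) is out (column 5 already has a 4).
(7,7) is out (column 7 already has a 4).
(7,8) is out (column 8 already has a 4).
(7,9) is out (box 9 already has a 4).
So the only cell in row 7 that can hold 4 is (7,1).
That is column 1.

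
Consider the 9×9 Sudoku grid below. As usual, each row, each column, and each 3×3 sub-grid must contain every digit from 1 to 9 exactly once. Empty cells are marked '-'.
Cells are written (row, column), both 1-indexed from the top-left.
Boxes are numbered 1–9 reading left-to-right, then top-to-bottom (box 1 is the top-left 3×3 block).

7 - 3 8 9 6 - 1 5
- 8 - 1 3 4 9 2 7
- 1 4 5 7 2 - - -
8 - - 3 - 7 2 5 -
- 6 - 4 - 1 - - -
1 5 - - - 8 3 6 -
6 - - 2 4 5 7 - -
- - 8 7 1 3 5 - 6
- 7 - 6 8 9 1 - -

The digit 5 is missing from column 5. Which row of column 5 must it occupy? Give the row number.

Consider where 5 can go in column 5.
(4,5) is out (row 4 already has a 5).
(6,5) is out (row 6 already has a 5).
So the only cell in column 5 that can hold 5 is (5,5).
That is row 5.

5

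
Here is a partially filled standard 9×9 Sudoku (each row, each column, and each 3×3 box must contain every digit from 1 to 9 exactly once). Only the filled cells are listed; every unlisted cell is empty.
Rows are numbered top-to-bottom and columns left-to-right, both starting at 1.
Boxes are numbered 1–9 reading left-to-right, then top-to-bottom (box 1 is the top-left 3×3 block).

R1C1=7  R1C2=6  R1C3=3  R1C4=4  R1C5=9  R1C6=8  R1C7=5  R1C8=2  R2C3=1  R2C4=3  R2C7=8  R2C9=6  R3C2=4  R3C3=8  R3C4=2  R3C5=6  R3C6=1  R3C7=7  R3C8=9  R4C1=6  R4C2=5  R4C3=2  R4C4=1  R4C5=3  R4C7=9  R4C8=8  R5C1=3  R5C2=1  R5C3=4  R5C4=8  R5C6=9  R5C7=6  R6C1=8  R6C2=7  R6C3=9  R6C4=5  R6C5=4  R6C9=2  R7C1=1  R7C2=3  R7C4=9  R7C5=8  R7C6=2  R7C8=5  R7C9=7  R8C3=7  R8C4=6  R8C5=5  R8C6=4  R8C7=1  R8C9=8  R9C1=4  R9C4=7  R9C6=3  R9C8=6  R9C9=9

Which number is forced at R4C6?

Row 4 already contains {1, 2, 3, 5, 6, 8, 9}.
Column 6 already contains {1, 2, 3, 4, 8, 9}.
Its 3×3 block (box 5) already contains {1, 3, 4, 5, 8, 9}.
The only value from 1–9 not eliminated is 7, so R4C6 = 7.

7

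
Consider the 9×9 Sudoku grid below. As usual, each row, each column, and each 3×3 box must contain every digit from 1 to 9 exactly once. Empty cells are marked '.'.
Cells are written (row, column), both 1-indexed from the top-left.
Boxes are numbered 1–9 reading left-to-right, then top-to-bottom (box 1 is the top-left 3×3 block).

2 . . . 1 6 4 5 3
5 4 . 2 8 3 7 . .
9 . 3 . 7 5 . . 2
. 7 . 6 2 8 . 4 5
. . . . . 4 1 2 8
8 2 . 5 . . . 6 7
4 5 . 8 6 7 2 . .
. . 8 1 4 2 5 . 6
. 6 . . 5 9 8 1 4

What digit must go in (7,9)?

Row 7 already contains {2, 4, 5, 6, 7, 8}.
Column 9 already contains {2, 3, 4, 5, 6, 7, 8}.
Its 3×3 block (box 9) already contains {1, 2, 4, 5, 6, 8}.
The only value from 1–9 not eliminated is 9, so (7,9) = 9.

9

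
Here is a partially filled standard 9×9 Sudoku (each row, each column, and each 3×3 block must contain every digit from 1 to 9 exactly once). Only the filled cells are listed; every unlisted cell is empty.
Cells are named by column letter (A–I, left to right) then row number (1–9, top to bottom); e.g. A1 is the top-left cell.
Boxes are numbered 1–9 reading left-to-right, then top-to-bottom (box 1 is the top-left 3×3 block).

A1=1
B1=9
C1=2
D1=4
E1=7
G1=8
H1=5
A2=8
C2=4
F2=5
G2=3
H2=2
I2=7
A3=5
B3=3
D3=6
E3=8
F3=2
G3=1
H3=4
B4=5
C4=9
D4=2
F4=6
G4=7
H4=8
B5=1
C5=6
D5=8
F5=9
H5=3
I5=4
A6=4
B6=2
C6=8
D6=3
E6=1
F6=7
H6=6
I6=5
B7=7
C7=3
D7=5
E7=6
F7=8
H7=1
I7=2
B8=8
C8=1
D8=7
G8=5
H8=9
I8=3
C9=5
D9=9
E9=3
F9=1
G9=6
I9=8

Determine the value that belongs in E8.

2

Cell E8 itself could take any of {2, 4} by direct elimination.
Consider where 2 can go in box 8.
F8 is out (column F already has a 2).
So the only cell in box 8 that can hold 2 is E8.
Therefore E8 = 2.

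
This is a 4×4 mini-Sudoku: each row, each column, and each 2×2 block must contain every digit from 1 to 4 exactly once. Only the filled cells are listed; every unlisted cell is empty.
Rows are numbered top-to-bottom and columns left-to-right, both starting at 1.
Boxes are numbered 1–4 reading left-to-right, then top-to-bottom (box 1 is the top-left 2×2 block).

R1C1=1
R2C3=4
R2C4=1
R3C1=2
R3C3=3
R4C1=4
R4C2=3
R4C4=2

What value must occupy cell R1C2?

4

Cell R1C2 itself could take any of {2, 4} by direct elimination.
Consider where 4 can go in column 2.
R2C2 is out (row 2 already has a 4).
R3C2 is out (box 3 already has a 4).
So the only cell in column 2 that can hold 4 is R1C2.
Therefore R1C2 = 4.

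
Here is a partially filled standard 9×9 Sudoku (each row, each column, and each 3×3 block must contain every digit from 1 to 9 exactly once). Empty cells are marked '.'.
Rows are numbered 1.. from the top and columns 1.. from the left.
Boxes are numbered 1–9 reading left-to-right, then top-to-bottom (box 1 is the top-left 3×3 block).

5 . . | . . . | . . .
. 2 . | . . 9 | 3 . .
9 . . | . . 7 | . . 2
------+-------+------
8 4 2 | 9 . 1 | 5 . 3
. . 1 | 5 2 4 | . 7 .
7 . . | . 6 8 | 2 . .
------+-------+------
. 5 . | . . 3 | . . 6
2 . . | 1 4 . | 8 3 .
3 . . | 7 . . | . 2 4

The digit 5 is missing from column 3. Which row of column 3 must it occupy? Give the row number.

Consider where 5 can go in column 3.
row 1, column 3 is out (row 1 already has a 5). row 2, column 3 is out (box 1 already has a 5). row 3, column 3 is out (box 1 already has a 5). row 7, column 3 is out (row 7 already has a 5). The remaining empty cells in column 3 are similarly blocked.
So the only cell in column 3 that can hold 5 is row 6, column 3.
That is row 6.

6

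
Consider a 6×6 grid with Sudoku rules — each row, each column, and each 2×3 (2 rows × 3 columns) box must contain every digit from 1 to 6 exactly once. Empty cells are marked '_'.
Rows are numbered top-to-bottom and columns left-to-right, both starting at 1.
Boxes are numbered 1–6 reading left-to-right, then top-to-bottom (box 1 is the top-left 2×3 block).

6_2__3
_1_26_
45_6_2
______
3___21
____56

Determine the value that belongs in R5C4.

Row 5 already contains {1, 2, 3}.
Column 4 already contains {2, 6}.
Its 2×3 block (box 6) already contains {1, 2, 5, 6}.
The only value from 1–6 not eliminated is 4, so R5C4 = 4.

4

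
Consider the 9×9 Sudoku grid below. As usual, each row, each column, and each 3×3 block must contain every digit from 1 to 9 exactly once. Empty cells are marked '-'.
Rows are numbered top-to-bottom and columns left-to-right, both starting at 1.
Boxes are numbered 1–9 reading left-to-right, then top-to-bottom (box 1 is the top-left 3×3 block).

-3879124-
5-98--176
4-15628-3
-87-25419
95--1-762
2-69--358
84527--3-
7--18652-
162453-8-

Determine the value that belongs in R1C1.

Row 1 already contains {1, 2, 3, 4, 7, 8, 9}.
Column 1 already contains {1, 2, 4, 5, 7, 8, 9}.
Its 3×3 block (box 1) already contains {1, 3, 4, 5, 8, 9}.
The only value from 1–9 not eliminated is 6, so R1C1 = 6.

6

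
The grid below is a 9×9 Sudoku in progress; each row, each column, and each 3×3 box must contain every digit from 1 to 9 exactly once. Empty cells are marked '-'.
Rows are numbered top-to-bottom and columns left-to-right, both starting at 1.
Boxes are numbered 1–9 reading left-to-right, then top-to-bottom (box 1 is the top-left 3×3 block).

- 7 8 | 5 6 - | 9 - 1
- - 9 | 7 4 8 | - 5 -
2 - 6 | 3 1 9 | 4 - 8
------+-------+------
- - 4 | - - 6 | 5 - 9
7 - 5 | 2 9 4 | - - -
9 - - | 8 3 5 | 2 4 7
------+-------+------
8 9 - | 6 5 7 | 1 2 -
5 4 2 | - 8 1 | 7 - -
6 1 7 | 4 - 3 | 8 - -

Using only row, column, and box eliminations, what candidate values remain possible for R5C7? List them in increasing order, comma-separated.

Row 5 already contains {2, 4, 5, 7, 9}.
Column 7 already contains {1, 2, 4, 5, 7, 8, 9}.
Its 3×3 block (box 6) already contains {2, 4, 5, 7, 9}.
Removing those from 1–9 leaves {3, 6} as the candidates for R5C7.

3,6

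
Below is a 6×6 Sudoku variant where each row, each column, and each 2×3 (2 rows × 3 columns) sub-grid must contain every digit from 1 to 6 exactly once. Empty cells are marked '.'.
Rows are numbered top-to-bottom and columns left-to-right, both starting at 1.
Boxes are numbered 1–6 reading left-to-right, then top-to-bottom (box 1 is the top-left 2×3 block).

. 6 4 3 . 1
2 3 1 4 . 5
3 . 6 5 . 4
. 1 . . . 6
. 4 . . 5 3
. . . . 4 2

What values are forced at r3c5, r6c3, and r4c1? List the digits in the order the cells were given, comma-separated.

1,3,4

For r3c5:
  Consider where 1 can go in row 3.
  r3c2 is out (column 2 already has a 1).
  So the only cell in row 3 that can hold 1 is r3c5.
  So r3c5 = 1.
For r6c3:
  Consider where 3 can go in box 5.
  r5c1 is out (row 5 already has a 3).
  r5c3 is out (row 5 already has a 3).
  r6c1 is out (column 1 already has a 3).
  r6c2 is out (column 2 already has a 3).
  So the only cell in box 5 that can hold 3 is r6c3.
  So r6c3 = 3.
For r4c1:
  Consider where 4 can go in box 3.
  r3c2 is out (row 3 already has a 4).
  r4c3 is out (column 3 already has a 4).
  So the only cell in box 3 that can hold 4 is r4c1.
  So r4c1 = 4.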